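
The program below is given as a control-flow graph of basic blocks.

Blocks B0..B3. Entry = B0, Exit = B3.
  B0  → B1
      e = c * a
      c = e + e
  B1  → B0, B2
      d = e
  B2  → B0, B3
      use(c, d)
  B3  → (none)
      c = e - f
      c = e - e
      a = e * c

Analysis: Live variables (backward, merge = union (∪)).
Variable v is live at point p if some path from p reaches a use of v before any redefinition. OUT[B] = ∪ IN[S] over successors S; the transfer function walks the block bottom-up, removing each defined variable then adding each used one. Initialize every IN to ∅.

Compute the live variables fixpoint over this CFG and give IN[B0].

Per-block solution:
  B0:  IN={a, c, f}  OUT={a, c, e, f}
  B1:  IN={a, c, e, f}  OUT={a, c, d, e, f}
  B2:  IN={a, c, d, e, f}  OUT={a, c, e, f}
  B3:  IN={e, f}  OUT={}

Merge at B0: OUT[B0] = IN[B1] = {a, c, e, f}
Applying B0's transfer function to that OUT value gives IN[B0] (row B0 above).

Answer: {a, c, f}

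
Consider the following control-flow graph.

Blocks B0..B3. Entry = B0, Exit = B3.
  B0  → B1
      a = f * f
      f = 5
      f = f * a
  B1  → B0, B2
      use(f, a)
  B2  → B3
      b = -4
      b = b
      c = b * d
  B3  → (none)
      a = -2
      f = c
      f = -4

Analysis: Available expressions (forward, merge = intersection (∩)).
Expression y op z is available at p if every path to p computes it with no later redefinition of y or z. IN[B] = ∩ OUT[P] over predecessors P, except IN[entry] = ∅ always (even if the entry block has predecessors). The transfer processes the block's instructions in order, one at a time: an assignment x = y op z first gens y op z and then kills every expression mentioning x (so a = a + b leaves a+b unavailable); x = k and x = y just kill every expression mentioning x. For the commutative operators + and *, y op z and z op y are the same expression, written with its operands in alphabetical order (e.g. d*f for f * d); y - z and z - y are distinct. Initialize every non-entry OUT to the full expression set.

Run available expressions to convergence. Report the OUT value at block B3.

Answer: {b*d}

Trace:
Converged values:
  B0:  IN={}  OUT={}
  B1:  IN={}  OUT={}
  B2:  IN={}  OUT={b*d}
  B3:  IN={b*d}  OUT={b*d}

Merge at B3: IN[B3] = OUT[B2] = {b*d}
Applying B3's transfer function to that IN value gives OUT[B3] (row B3 above).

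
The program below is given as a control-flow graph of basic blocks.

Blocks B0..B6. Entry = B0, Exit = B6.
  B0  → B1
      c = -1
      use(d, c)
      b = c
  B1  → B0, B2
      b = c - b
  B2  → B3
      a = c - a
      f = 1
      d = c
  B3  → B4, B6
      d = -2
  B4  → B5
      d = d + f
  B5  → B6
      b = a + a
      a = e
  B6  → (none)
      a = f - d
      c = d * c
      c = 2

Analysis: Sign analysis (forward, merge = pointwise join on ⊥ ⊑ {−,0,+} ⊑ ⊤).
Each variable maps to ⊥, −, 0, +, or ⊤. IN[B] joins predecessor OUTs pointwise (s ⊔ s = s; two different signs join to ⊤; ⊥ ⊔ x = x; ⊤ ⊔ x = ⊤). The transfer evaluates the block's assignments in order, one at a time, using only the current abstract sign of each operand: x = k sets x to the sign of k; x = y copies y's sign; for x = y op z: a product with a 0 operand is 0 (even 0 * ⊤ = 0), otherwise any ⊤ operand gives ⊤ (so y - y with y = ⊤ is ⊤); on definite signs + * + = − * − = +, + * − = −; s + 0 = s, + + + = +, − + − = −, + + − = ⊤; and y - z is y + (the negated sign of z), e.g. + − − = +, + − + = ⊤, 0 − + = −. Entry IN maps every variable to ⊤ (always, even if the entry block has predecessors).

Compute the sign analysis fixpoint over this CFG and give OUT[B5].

Answer: {a: ⊤, b: ⊤, c: -, d: ⊤, e: ⊤, f: +}

Derivation:
Per-block solution:
  B0:   IN=(all ⊤)   OUT={b:-, c:-; rest ⊤}
  B1:   IN={b:-, c:-; rest ⊤}   OUT={c:-; rest ⊤}
  B2:   IN={c:-; rest ⊤}   OUT={c:-, d:-, f:+; rest ⊤}
  B3:   IN={c:-, d:-, f:+; rest ⊤}   OUT={c:-, d:-, f:+; rest ⊤}
  B4:   IN={c:-, d:-, f:+; rest ⊤}   OUT={c:-, f:+; rest ⊤}
  B5:   IN={c:-, f:+; rest ⊤}   OUT={c:-, f:+; rest ⊤}
  B6:   IN={c:-, f:+; rest ⊤}   OUT={c:+, f:+; rest ⊤}

Merge at B5: IN[B5] = OUT[B4] = {a: ⊤, b: ⊤, c: -, d: ⊤, e: ⊤, f: +}
Applying B5's transfer function to that IN value gives OUT[B5] (row B5 above).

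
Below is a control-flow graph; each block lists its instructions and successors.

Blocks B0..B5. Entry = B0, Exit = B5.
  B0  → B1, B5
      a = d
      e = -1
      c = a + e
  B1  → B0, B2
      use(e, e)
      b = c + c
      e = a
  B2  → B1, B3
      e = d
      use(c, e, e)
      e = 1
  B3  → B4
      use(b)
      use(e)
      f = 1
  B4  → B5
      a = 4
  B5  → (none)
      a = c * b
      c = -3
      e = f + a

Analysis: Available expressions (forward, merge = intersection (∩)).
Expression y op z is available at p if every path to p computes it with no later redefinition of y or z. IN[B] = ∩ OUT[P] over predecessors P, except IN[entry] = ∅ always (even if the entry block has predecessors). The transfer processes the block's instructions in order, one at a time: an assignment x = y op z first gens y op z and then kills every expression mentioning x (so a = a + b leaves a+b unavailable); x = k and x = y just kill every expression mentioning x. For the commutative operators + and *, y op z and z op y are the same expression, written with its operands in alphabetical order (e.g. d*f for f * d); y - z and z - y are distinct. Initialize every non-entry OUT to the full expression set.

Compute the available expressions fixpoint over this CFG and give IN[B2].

Answer: {c+c}

Derivation:
Per-block solution:
  B0:   IN={}   OUT={a+e}
  B1:   IN={}   OUT={c+c}
  B2:   IN={c+c}   OUT={c+c}
  B3:   IN={c+c}   OUT={c+c}
  B4:   IN={c+c}   OUT={c+c}
  B5:   IN={}   OUT={a+f}

Merge at B2: IN[B2] = OUT[B1] = {c+c}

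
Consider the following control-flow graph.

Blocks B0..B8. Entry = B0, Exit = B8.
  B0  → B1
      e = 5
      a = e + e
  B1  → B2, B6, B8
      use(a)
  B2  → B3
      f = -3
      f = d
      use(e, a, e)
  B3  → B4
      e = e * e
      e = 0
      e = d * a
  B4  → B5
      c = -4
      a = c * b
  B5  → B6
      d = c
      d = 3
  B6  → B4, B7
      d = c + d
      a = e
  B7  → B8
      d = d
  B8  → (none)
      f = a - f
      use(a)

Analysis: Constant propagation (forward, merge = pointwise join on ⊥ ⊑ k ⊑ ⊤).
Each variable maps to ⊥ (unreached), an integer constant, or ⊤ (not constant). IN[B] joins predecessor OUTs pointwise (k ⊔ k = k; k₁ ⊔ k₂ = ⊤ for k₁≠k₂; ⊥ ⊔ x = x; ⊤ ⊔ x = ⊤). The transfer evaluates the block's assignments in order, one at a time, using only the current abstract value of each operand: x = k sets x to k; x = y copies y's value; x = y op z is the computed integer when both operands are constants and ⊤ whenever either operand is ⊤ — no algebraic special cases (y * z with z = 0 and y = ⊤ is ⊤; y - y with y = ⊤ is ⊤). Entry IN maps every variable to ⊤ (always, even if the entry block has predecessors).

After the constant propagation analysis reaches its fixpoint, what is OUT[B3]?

Fixpoint table:
  B0:  IN=(all ⊤)  OUT={a:10, e:5; rest ⊤}
  B1:  IN={a:10, e:5; rest ⊤}  OUT={a:10, e:5; rest ⊤}
  B2:  IN={a:10, e:5; rest ⊤}  OUT={a:10, e:5; rest ⊤}
  B3:  IN={a:10, e:5; rest ⊤}  OUT={a:10; rest ⊤}
  B4:  IN=(all ⊤)  OUT={c:-4; rest ⊤}
  B5:  IN={c:-4; rest ⊤}  OUT={c:-4, d:3; rest ⊤}
  B6:  IN=(all ⊤)  OUT=(all ⊤)
  B7:  IN=(all ⊤)  OUT=(all ⊤)
  B8:  IN=(all ⊤)  OUT=(all ⊤)

Merge at B3: IN[B3] = OUT[B2] = {a: 10, b: ⊤, c: ⊤, d: ⊤, e: 5, f: ⊤}
Applying B3's transfer function to that IN value gives OUT[B3] (row B3 above).

Answer: {a: 10, b: ⊤, c: ⊤, d: ⊤, e: ⊤, f: ⊤}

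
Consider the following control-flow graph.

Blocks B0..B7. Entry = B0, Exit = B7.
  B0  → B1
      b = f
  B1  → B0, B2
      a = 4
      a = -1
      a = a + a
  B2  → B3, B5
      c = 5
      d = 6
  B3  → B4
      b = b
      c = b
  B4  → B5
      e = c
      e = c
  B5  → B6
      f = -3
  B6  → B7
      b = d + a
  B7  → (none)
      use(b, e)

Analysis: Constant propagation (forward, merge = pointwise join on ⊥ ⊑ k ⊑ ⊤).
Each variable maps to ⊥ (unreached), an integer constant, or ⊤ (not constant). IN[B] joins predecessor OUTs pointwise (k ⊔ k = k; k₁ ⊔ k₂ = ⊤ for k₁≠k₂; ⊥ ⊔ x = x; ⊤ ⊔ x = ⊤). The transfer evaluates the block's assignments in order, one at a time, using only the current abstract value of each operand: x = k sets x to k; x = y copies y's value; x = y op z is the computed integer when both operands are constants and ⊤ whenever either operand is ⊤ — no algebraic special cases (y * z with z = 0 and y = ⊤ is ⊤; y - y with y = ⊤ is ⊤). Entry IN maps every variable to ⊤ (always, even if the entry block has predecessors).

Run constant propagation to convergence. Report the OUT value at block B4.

Answer: {a: -2, b: ⊤, c: ⊤, d: 6, e: ⊤, f: ⊤}

Trace:
Per-block solution:
  B0:  IN=(all ⊤)  OUT=(all ⊤)
  B1:  IN=(all ⊤)  OUT={a:-2; rest ⊤}
  B2:  IN={a:-2; rest ⊤}  OUT={a:-2, c:5, d:6; rest ⊤}
  B3:  IN={a:-2, c:5, d:6; rest ⊤}  OUT={a:-2, d:6; rest ⊤}
  B4:  IN={a:-2, d:6; rest ⊤}  OUT={a:-2, d:6; rest ⊤}
  B5:  IN={a:-2, d:6; rest ⊤}  OUT={a:-2, d:6, f:-3; rest ⊤}
  B6:  IN={a:-2, d:6, f:-3; rest ⊤}  OUT={a:-2, b:4, d:6, f:-3; rest ⊤}
  B7:  IN={a:-2, b:4, d:6, f:-3; rest ⊤}  OUT={a:-2, b:4, d:6, f:-3; rest ⊤}

Merge at B4: IN[B4] = OUT[B3] = {a: -2, b: ⊤, c: ⊤, d: 6, e: ⊤, f: ⊤}
Applying B4's transfer function to that IN value gives OUT[B4] (row B4 above).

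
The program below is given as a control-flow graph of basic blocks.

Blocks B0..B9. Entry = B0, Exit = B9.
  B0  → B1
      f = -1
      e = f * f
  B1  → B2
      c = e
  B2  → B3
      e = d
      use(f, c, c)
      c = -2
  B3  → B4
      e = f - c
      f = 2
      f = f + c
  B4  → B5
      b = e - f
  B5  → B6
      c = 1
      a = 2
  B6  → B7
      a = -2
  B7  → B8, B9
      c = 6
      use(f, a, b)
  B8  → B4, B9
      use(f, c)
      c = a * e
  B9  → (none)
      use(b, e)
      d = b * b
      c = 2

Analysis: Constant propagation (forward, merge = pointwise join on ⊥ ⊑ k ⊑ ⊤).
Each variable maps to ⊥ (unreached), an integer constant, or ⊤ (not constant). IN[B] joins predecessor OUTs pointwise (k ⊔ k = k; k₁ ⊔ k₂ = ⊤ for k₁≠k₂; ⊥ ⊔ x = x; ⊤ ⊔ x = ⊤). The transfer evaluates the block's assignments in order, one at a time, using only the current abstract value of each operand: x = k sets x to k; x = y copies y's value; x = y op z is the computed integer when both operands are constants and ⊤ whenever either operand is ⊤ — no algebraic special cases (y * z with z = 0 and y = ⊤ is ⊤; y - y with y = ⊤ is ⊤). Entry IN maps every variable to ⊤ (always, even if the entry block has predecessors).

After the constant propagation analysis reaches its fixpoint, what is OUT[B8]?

Per-block solution:
  B0:  IN=(all ⊤)  OUT={e:1, f:-1; rest ⊤}
  B1:  IN={e:1, f:-1; rest ⊤}  OUT={c:1, e:1, f:-1; rest ⊤}
  B2:  IN={c:1, e:1, f:-1; rest ⊤}  OUT={c:-2, f:-1; rest ⊤}
  B3:  IN={c:-2, f:-1; rest ⊤}  OUT={c:-2, e:1, f:0; rest ⊤}
  B4:  IN={c:-2, e:1, f:0; rest ⊤}  OUT={b:1, c:-2, e:1, f:0; rest ⊤}
  B5:  IN={b:1, c:-2, e:1, f:0; rest ⊤}  OUT={a:2, b:1, c:1, e:1, f:0; rest ⊤}
  B6:  IN={a:2, b:1, c:1, e:1, f:0; rest ⊤}  OUT={a:-2, b:1, c:1, e:1, f:0; rest ⊤}
  B7:  IN={a:-2, b:1, c:1, e:1, f:0; rest ⊤}  OUT={a:-2, b:1, c:6, e:1, f:0; rest ⊤}
  B8:  IN={a:-2, b:1, c:6, e:1, f:0; rest ⊤}  OUT={a:-2, b:1, c:-2, e:1, f:0; rest ⊤}
  B9:  IN={a:-2, b:1, e:1, f:0; rest ⊤}  OUT={a:-2, b:1, c:2, d:1, e:1, f:0; rest ⊤}

Merge at B8: IN[B8] = OUT[B7] = {a: -2, b: 1, c: 6, d: ⊤, e: 1, f: 0}
Applying B8's transfer function to that IN value gives OUT[B8] (row B8 above).

Answer: {a: -2, b: 1, c: -2, d: ⊤, e: 1, f: 0}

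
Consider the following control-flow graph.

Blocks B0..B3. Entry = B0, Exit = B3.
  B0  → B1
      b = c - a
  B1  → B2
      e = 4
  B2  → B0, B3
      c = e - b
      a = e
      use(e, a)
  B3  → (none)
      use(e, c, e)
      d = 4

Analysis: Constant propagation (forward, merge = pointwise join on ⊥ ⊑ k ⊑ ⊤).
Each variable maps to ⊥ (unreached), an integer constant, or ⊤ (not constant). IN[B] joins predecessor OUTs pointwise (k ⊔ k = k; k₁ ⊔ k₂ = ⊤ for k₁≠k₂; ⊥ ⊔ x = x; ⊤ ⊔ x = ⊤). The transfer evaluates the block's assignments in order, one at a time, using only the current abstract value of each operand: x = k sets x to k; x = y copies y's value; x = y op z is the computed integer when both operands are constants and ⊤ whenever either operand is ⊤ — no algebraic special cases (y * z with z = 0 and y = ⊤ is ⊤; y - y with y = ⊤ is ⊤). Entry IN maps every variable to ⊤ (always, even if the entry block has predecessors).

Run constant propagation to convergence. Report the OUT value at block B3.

Answer: {a: 4, b: ⊤, c: ⊤, d: 4, e: 4, f: ⊤}

Derivation:
Converged values:
  B0:  IN=(all ⊤)  OUT=(all ⊤)
  B1:  IN=(all ⊤)  OUT={e:4; rest ⊤}
  B2:  IN={e:4; rest ⊤}  OUT={a:4, e:4; rest ⊤}
  B3:  IN={a:4, e:4; rest ⊤}  OUT={a:4, d:4, e:4; rest ⊤}

Merge at B3: IN[B3] = OUT[B2] = {a: 4, b: ⊤, c: ⊤, d: ⊤, e: 4, f: ⊤}
Applying B3's transfer function to that IN value gives OUT[B3] (row B3 above).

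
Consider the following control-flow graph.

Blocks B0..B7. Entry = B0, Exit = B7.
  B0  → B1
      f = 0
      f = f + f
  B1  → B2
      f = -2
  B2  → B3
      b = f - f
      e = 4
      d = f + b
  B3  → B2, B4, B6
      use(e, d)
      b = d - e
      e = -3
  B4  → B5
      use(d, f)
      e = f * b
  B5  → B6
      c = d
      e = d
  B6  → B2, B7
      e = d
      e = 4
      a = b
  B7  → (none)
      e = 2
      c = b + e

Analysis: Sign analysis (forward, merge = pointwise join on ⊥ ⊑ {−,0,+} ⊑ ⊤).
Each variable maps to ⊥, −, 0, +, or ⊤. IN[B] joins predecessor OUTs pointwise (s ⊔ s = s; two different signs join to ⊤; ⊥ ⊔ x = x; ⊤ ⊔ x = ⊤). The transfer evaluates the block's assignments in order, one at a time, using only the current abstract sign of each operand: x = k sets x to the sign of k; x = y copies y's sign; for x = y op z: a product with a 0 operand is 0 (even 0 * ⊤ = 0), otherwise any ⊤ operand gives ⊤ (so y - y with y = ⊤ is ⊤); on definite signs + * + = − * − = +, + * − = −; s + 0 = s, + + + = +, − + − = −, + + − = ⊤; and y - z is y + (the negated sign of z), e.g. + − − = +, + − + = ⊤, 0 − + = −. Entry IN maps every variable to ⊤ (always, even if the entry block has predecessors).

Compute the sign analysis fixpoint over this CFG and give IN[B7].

Per-block solution:
  B0:  IN=(all ⊤)  OUT={f:0; rest ⊤}
  B1:  IN={f:0; rest ⊤}  OUT={f:-; rest ⊤}
  B2:  IN={f:-; rest ⊤}  OUT={e:+, f:-; rest ⊤}
  B3:  IN={e:+, f:-; rest ⊤}  OUT={e:-, f:-; rest ⊤}
  B4:  IN={e:-, f:-; rest ⊤}  OUT={f:-; rest ⊤}
  B5:  IN={f:-; rest ⊤}  OUT={f:-; rest ⊤}
  B6:  IN={f:-; rest ⊤}  OUT={e:+, f:-; rest ⊤}
  B7:  IN={e:+, f:-; rest ⊤}  OUT={e:+, f:-; rest ⊤}

Merge at B7: IN[B7] = OUT[B6] = {a: ⊤, b: ⊤, c: ⊤, d: ⊤, e: +, f: -}

Answer: {a: ⊤, b: ⊤, c: ⊤, d: ⊤, e: +, f: -}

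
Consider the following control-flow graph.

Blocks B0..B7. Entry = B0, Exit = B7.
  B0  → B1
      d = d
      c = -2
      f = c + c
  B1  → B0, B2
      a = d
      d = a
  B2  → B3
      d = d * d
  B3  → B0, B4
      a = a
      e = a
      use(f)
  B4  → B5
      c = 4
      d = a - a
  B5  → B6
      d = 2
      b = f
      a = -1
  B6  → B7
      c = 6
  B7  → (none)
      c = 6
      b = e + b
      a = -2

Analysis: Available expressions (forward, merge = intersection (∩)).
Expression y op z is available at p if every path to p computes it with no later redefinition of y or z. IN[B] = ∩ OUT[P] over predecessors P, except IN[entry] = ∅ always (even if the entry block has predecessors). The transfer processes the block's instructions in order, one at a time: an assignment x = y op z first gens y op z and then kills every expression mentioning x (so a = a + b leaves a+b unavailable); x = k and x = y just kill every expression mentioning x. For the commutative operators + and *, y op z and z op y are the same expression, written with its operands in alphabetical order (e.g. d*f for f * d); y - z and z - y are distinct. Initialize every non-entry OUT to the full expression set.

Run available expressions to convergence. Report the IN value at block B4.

Converged values:
  B0: | IN={} | OUT={c+c}
  B1: | IN={c+c} | OUT={c+c}
  B2: | IN={c+c} | OUT={c+c}
  B3: | IN={c+c} | OUT={c+c}
  B4: | IN={c+c} | OUT={a-a}
  B5: | IN={a-a} | OUT={}
  B6: | IN={} | OUT={}
  B7: | IN={} | OUT={}

Merge at B4: IN[B4] = OUT[B3] = {c+c}

Answer: {c+c}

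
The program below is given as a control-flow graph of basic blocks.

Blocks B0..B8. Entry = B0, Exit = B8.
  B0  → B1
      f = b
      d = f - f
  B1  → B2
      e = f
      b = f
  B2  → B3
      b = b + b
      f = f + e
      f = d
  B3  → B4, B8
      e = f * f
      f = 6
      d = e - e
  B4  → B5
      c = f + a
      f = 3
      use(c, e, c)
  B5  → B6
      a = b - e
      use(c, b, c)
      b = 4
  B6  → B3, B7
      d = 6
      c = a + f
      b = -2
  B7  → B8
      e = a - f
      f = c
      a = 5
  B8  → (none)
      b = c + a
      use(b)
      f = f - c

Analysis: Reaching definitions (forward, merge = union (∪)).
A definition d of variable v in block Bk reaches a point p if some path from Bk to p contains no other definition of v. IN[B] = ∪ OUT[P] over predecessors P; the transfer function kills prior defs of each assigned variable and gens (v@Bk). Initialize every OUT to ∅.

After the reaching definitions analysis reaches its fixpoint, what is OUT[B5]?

Answer: {a@B5, b@B5, c@B4, d@B3, e@B3, f@B4}

Trace:
Per-block solution:
  B0:   IN={}   OUT={d@B0, f@B0}
  B1:   IN={d@B0, f@B0}   OUT={b@B1, d@B0, e@B1, f@B0}
  B2:   IN={b@B1, d@B0, e@B1, f@B0}   OUT={b@B2, d@B0, e@B1, f@B2}
  B3:   IN={a@B5, b@B2, b@B6, c@B6, d@B0, d@B6, e@B1, e@B3, f@B2, f@B4}   OUT={a@B5, b@B2, b@B6, c@B6, d@B3, e@B3, f@B3}
  B4:   IN={a@B5, b@B2, b@B6, c@B6, d@B3, e@B3, f@B3}   OUT={a@B5, b@B2, b@B6, c@B4, d@B3, e@B3, f@B4}
  B5:   IN={a@B5, b@B2, b@B6, c@B4, d@B3, e@B3, f@B4}   OUT={a@B5, b@B5, c@B4, d@B3, e@B3, f@B4}
  B6:   IN={a@B5, b@B5, c@B4, d@B3, e@B3, f@B4}   OUT={a@B5, b@B6, c@B6, d@B6, e@B3, f@B4}
  B7:   IN={a@B5, b@B6, c@B6, d@B6, e@B3, f@B4}   OUT={a@B7, b@B6, c@B6, d@B6, e@B7, f@B7}
  B8:   IN={a@B5, a@B7, b@B2, b@B6, c@B6, d@B3, d@B6, e@B3, e@B7, f@B3, f@B7}   OUT={a@B5, a@B7, b@B8, c@B6, d@B3, d@B6, e@B3, e@B7, f@B8}

Merge at B5: IN[B5] = OUT[B4] = {a@B5, b@B2, b@B6, c@B4, d@B3, e@B3, f@B4}
Applying B5's transfer function to that IN value gives OUT[B5] (row B5 above).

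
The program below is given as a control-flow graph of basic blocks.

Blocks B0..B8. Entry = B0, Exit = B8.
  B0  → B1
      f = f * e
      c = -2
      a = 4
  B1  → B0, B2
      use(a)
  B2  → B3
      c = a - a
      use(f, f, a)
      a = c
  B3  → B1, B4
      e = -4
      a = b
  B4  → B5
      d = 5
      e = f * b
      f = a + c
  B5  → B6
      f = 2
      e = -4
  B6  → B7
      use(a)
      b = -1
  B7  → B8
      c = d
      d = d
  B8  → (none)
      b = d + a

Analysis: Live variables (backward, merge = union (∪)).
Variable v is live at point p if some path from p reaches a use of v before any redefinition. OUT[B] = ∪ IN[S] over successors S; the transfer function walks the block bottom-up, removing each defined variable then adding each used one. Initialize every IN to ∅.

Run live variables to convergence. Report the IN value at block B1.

Per-block solution:
  B0:  IN={b, e, f}  OUT={a, b, e, f}
  B1:  IN={a, b, e, f}  OUT={a, b, e, f}
  B2:  IN={a, b, f}  OUT={b, c, f}
  B3:  IN={b, c, f}  OUT={a, b, c, e, f}
  B4:  IN={a, b, c, f}  OUT={a, d}
  B5:  IN={a, d}  OUT={a, d}
  B6:  IN={a, d}  OUT={a, d}
  B7:  IN={a, d}  OUT={a, d}
  B8:  IN={a, d}  OUT={}

Merge at B1: OUT[B1] = IN[B0] ⊔ IN[B2] = {a, b, e, f}
Applying B1's transfer function to that OUT value gives IN[B1] (row B1 above).

Answer: {a, b, e, f}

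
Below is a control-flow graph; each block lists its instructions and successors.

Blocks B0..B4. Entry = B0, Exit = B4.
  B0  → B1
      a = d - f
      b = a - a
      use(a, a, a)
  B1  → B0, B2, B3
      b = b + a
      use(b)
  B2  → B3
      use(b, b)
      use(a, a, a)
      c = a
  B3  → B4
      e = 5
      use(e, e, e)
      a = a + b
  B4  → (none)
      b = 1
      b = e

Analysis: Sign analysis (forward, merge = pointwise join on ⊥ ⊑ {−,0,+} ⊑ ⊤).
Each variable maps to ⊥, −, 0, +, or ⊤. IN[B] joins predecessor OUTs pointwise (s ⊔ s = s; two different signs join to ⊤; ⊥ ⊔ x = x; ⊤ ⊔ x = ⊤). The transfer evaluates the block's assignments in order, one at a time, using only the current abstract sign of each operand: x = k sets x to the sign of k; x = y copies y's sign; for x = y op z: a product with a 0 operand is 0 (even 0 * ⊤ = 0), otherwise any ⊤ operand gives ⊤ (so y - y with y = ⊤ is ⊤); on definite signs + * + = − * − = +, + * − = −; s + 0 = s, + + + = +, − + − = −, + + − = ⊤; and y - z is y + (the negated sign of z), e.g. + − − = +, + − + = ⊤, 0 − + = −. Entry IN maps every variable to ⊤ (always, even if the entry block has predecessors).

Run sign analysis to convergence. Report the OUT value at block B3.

Converged values:
  B0: | IN=(all ⊤) | OUT=(all ⊤)
  B1: | IN=(all ⊤) | OUT=(all ⊤)
  B2: | IN=(all ⊤) | OUT=(all ⊤)
  B3: | IN=(all ⊤) | OUT={e:+; rest ⊤}
  B4: | IN={e:+; rest ⊤} | OUT={b:+, e:+; rest ⊤}

Merge at B3: IN[B3] = OUT[B1] ⊔ OUT[B2] = {a: ⊤, b: ⊤, c: ⊤, d: ⊤, e: ⊤, f: ⊤}
Applying B3's transfer function to that IN value gives OUT[B3] (row B3 above).

Answer: {a: ⊤, b: ⊤, c: ⊤, d: ⊤, e: +, f: ⊤}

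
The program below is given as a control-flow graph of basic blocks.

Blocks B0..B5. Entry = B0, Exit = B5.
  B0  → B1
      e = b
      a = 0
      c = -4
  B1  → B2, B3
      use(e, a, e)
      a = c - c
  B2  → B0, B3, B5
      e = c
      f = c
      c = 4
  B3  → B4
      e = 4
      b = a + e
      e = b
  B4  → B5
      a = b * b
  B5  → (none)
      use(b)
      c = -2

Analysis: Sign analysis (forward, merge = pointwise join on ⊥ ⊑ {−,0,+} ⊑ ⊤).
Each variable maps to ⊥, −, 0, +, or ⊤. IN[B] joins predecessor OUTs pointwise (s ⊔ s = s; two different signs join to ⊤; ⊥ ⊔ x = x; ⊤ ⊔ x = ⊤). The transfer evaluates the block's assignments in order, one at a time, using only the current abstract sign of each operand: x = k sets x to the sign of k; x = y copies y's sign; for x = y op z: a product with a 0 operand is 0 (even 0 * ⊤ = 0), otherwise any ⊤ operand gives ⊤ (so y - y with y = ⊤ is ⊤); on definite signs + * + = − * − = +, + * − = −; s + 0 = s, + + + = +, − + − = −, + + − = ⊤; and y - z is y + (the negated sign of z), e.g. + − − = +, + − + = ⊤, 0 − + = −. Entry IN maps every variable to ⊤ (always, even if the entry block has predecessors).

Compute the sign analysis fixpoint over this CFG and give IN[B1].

Answer: {a: 0, b: ⊤, c: -, d: ⊤, e: ⊤, f: ⊤}

Derivation:
Fixpoint table:
  B0:   IN=(all ⊤)   OUT={a:0, c:-; rest ⊤}
  B1:   IN={a:0, c:-; rest ⊤}   OUT={c:-; rest ⊤}
  B2:   IN={c:-; rest ⊤}   OUT={c:+, e:-, f:-; rest ⊤}
  B3:   IN=(all ⊤)   OUT=(all ⊤)
  B4:   IN=(all ⊤)   OUT=(all ⊤)
  B5:   IN=(all ⊤)   OUT={c:-; rest ⊤}

Merge at B1: IN[B1] = OUT[B0] = {a: 0, b: ⊤, c: -, d: ⊤, e: ⊤, f: ⊤}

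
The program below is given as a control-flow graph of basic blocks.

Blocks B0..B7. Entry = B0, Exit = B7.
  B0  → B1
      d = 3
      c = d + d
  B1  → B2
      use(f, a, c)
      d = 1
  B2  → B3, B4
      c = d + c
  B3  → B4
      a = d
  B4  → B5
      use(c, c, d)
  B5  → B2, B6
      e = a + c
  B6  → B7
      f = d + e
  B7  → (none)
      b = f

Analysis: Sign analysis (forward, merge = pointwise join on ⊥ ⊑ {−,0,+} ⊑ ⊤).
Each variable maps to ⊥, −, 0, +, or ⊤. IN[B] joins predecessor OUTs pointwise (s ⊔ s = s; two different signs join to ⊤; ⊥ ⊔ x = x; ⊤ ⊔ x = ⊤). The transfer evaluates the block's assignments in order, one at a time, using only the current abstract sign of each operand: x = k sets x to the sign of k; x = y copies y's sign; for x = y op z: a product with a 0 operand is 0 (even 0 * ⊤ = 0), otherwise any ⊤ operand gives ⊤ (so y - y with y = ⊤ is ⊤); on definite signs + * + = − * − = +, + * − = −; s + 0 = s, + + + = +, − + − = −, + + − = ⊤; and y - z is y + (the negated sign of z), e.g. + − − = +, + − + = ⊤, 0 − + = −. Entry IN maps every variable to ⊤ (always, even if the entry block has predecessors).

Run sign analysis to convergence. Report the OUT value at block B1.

Fixpoint table:
  B0:  IN=(all ⊤)  OUT={c:+, d:+; rest ⊤}
  B1:  IN={c:+, d:+; rest ⊤}  OUT={c:+, d:+; rest ⊤}
  B2:  IN={c:+, d:+; rest ⊤}  OUT={c:+, d:+; rest ⊤}
  B3:  IN={c:+, d:+; rest ⊤}  OUT={a:+, c:+, d:+; rest ⊤}
  B4:  IN={c:+, d:+; rest ⊤}  OUT={c:+, d:+; rest ⊤}
  B5:  IN={c:+, d:+; rest ⊤}  OUT={c:+, d:+; rest ⊤}
  B6:  IN={c:+, d:+; rest ⊤}  OUT={c:+, d:+; rest ⊤}
  B7:  IN={c:+, d:+; rest ⊤}  OUT={c:+, d:+; rest ⊤}

Merge at B1: IN[B1] = OUT[B0] = {a: ⊤, b: ⊤, c: +, d: +, e: ⊤, f: ⊤}
Applying B1's transfer function to that IN value gives OUT[B1] (row B1 above).

Answer: {a: ⊤, b: ⊤, c: +, d: +, e: ⊤, f: ⊤}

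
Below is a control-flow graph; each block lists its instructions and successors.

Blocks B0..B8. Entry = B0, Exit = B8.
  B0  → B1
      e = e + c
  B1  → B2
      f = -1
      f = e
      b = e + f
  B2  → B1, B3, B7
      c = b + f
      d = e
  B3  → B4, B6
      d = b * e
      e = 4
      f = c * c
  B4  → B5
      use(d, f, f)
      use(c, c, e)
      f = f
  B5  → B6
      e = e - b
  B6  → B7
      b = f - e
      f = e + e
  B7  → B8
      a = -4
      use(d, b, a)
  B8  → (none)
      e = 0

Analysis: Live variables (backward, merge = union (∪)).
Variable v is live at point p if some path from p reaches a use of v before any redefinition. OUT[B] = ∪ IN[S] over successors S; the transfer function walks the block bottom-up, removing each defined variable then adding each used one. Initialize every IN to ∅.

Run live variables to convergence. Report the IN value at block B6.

Answer: {d, e, f}

Derivation:
Fixpoint table:
  B0: | IN={c, e} | OUT={e}
  B1: | IN={e} | OUT={b, e, f}
  B2: | IN={b, e, f} | OUT={b, c, d, e}
  B3: | IN={b, c, e} | OUT={b, c, d, e, f}
  B4: | IN={b, c, d, e, f} | OUT={b, d, e, f}
  B5: | IN={b, d, e, f} | OUT={d, e, f}
  B6: | IN={d, e, f} | OUT={b, d}
  B7: | IN={b, d} | OUT={}
  B8: | IN={} | OUT={}

Merge at B6: OUT[B6] = IN[B7] = {b, d}
Applying B6's transfer function to that OUT value gives IN[B6] (row B6 above).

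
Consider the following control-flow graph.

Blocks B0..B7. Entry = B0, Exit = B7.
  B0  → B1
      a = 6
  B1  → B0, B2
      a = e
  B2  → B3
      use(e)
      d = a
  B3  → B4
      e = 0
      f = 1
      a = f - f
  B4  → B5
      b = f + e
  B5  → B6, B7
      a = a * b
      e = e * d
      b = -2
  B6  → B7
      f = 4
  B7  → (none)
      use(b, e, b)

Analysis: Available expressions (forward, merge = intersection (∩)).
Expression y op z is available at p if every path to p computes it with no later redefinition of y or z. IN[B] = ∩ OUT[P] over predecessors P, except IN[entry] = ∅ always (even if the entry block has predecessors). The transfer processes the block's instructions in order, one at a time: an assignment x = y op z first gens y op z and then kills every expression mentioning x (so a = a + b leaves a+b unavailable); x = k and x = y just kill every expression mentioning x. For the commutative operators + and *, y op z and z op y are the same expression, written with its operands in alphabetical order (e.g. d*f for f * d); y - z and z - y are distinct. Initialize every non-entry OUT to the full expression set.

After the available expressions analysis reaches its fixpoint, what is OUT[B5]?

Answer: {f-f}

Trace:
Fixpoint table:
  B0:  IN={}  OUT={}
  B1:  IN={}  OUT={}
  B2:  IN={}  OUT={}
  B3:  IN={}  OUT={f-f}
  B4:  IN={f-f}  OUT={e+f, f-f}
  B5:  IN={e+f, f-f}  OUT={f-f}
  B6:  IN={f-f}  OUT={}
  B7:  IN={}  OUT={}

Merge at B5: IN[B5] = OUT[B4] = {e+f, f-f}
Applying B5's transfer function to that IN value gives OUT[B5] (row B5 above).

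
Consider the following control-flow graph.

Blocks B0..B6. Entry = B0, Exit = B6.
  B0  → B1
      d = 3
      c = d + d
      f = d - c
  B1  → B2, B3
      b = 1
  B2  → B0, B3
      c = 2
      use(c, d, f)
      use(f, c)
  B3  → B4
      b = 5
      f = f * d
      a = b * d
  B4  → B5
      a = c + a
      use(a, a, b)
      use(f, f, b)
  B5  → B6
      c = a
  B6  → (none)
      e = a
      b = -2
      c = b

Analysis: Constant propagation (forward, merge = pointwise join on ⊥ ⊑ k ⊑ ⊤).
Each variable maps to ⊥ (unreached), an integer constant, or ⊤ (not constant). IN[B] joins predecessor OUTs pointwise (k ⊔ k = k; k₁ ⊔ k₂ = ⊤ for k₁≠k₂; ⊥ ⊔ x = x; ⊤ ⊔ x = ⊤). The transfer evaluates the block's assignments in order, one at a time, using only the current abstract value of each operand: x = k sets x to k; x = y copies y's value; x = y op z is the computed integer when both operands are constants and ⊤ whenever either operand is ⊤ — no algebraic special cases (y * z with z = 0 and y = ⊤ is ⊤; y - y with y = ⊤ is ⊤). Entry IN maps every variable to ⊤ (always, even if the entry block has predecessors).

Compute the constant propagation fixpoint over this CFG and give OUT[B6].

Converged values:
  B0:  IN=(all ⊤)  OUT={c:6, d:3, f:-3; rest ⊤}
  B1:  IN={c:6, d:3, f:-3; rest ⊤}  OUT={b:1, c:6, d:3, f:-3; rest ⊤}
  B2:  IN={b:1, c:6, d:3, f:-3; rest ⊤}  OUT={b:1, c:2, d:3, f:-3; rest ⊤}
  B3:  IN={b:1, d:3, f:-3; rest ⊤}  OUT={a:15, b:5, d:3, f:-9; rest ⊤}
  B4:  IN={a:15, b:5, d:3, f:-9; rest ⊤}  OUT={b:5, d:3, f:-9; rest ⊤}
  B5:  IN={b:5, d:3, f:-9; rest ⊤}  OUT={b:5, d:3, f:-9; rest ⊤}
  B6:  IN={b:5, d:3, f:-9; rest ⊤}  OUT={b:-2, c:-2, d:3, f:-9; rest ⊤}

Merge at B6: IN[B6] = OUT[B5] = {a: ⊤, b: 5, c: ⊤, d: 3, e: ⊤, f: -9}
Applying B6's transfer function to that IN value gives OUT[B6] (row B6 above).

Answer: {a: ⊤, b: -2, c: -2, d: 3, e: ⊤, f: -9}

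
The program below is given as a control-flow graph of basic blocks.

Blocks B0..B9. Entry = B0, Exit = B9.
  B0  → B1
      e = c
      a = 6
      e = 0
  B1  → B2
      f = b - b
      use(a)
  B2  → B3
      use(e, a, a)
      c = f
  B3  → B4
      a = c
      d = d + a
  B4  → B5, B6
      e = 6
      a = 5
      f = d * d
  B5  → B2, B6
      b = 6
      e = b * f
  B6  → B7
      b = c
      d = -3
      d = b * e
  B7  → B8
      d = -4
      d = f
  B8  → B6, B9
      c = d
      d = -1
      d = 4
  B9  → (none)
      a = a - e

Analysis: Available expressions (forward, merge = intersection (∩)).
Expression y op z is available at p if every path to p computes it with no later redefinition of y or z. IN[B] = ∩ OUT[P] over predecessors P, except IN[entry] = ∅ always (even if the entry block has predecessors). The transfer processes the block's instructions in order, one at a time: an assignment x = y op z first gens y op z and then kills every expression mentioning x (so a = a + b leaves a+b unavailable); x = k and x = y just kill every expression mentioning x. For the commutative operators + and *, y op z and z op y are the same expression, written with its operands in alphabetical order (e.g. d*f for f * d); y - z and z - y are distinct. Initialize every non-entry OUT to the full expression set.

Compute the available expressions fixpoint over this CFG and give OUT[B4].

Answer: {d*d}

Trace:
Converged values:
  B0: | IN={} | OUT={}
  B1: | IN={} | OUT={b-b}
  B2: | IN={} | OUT={}
  B3: | IN={} | OUT={}
  B4: | IN={} | OUT={d*d}
  B5: | IN={d*d} | OUT={b*f, d*d}
  B6: | IN={} | OUT={b*e}
  B7: | IN={b*e} | OUT={b*e}
  B8: | IN={b*e} | OUT={b*e}
  B9: | IN={b*e} | OUT={b*e}

Merge at B4: IN[B4] = OUT[B3] = {}
Applying B4's transfer function to that IN value gives OUT[B4] (row B4 above).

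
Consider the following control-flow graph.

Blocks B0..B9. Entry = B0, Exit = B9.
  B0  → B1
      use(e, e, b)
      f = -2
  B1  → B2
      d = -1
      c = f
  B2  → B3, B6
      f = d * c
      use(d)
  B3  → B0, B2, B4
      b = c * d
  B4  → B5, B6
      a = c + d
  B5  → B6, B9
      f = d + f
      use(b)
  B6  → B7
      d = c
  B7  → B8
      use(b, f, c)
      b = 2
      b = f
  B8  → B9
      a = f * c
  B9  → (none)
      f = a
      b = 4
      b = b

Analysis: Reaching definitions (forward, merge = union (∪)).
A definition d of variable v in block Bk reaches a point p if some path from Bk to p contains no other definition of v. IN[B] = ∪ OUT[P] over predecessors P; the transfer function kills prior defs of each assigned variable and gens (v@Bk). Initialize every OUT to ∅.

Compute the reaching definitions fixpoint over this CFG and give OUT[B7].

Answer: {a@B4, b@B7, c@B1, d@B6, f@B2, f@B5}

Trace:
Converged values:
  B0: | IN={b@B3, c@B1, d@B1, f@B2} | OUT={b@B3, c@B1, d@B1, f@B0}
  B1: | IN={b@B3, c@B1, d@B1, f@B0} | OUT={b@B3, c@B1, d@B1, f@B0}
  B2: | IN={b@B3, c@B1, d@B1, f@B0, f@B2} | OUT={b@B3, c@B1, d@B1, f@B2}
  B3: | IN={b@B3, c@B1, d@B1, f@B2} | OUT={b@B3, c@B1, d@B1, f@B2}
  B4: | IN={b@B3, c@B1, d@B1, f@B2} | OUT={a@B4, b@B3, c@B1, d@B1, f@B2}
  B5: | IN={a@B4, b@B3, c@B1, d@B1, f@B2} | OUT={a@B4, b@B3, c@B1, d@B1, f@B5}
  B6: | IN={a@B4, b@B3, c@B1, d@B1, f@B2, f@B5} | OUT={a@B4, b@B3, c@B1, d@B6, f@B2, f@B5}
  B7: | IN={a@B4, b@B3, c@B1, d@B6, f@B2, f@B5} | OUT={a@B4, b@B7, c@B1, d@B6, f@B2, f@B5}
  B8: | IN={a@B4, b@B7, c@B1, d@B6, f@B2, f@B5} | OUT={a@B8, b@B7, c@B1, d@B6, f@B2, f@B5}
  B9: | IN={a@B4, a@B8, b@B3, b@B7, c@B1, d@B1, d@B6, f@B2, f@B5} | OUT={a@B4, a@B8, b@B9, c@B1, d@B1, d@B6, f@B9}

Merge at B7: IN[B7] = OUT[B6] = {a@B4, b@B3, c@B1, d@B6, f@B2, f@B5}
Applying B7's transfer function to that IN value gives OUT[B7] (row B7 above).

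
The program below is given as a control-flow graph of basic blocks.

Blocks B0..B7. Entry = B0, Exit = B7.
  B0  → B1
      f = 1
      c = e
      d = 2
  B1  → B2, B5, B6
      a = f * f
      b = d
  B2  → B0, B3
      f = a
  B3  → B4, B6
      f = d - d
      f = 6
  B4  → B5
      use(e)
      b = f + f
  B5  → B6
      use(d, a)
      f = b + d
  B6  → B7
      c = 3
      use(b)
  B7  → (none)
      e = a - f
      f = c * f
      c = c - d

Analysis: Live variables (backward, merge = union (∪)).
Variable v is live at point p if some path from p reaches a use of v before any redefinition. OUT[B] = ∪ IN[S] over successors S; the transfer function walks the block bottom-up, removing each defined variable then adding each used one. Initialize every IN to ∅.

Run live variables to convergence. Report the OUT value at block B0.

Per-block solution:
  B0:   IN={e}   OUT={d, e, f}
  B1:   IN={d, e, f}   OUT={a, b, d, e, f}
  B2:   IN={a, b, d, e}   OUT={a, b, d, e}
  B3:   IN={a, b, d, e}   OUT={a, b, d, e, f}
  B4:   IN={a, d, e, f}   OUT={a, b, d}
  B5:   IN={a, b, d}   OUT={a, b, d, f}
  B6:   IN={a, b, d, f}   OUT={a, c, d, f}
  B7:   IN={a, c, d, f}   OUT={}

Merge at B0: OUT[B0] = IN[B1] = {d, e, f}

Answer: {d, e, f}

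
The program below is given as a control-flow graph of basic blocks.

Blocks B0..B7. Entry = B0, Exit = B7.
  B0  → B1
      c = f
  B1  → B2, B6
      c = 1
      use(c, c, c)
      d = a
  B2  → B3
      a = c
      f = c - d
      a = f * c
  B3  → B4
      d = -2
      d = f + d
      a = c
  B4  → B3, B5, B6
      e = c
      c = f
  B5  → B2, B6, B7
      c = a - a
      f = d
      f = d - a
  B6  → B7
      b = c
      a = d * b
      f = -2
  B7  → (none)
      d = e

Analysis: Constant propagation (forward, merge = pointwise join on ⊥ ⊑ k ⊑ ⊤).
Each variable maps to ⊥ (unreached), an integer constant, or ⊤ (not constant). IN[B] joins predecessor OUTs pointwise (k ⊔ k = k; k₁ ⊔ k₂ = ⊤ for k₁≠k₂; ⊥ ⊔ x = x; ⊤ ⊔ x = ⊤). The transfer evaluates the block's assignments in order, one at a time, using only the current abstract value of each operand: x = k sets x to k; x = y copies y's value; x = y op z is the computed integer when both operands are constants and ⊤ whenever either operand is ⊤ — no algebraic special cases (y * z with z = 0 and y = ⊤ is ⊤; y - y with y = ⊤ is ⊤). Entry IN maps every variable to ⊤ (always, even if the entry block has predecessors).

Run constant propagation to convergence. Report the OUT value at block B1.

Answer: {a: ⊤, b: ⊤, c: 1, d: ⊤, e: ⊤, f: ⊤}

Trace:
Converged values:
  B0: | IN=(all ⊤) | OUT=(all ⊤)
  B1: | IN=(all ⊤) | OUT={c:1; rest ⊤}
  B2: | IN=(all ⊤) | OUT=(all ⊤)
  B3: | IN=(all ⊤) | OUT=(all ⊤)
  B4: | IN=(all ⊤) | OUT=(all ⊤)
  B5: | IN=(all ⊤) | OUT=(all ⊤)
  B6: | IN=(all ⊤) | OUT={f:-2; rest ⊤}
  B7: | IN=(all ⊤) | OUT=(all ⊤)

Merge at B1: IN[B1] = OUT[B0] = {a: ⊤, b: ⊤, c: ⊤, d: ⊤, e: ⊤, f: ⊤}
Applying B1's transfer function to that IN value gives OUT[B1] (row B1 above).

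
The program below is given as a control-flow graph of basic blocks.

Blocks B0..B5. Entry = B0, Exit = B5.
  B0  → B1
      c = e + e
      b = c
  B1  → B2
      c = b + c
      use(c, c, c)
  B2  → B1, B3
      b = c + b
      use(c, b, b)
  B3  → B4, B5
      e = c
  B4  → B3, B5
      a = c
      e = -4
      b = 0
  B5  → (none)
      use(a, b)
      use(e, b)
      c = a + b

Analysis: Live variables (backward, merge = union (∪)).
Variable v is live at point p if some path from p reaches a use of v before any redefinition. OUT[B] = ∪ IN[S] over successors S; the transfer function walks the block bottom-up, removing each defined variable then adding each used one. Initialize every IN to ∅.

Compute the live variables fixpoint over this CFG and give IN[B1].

Answer: {a, b, c}

Trace:
Per-block solution:
  B0: | IN={a, e} | OUT={a, b, c}
  B1: | IN={a, b, c} | OUT={a, b, c}
  B2: | IN={a, b, c} | OUT={a, b, c}
  B3: | IN={a, b, c} | OUT={a, b, c, e}
  B4: | IN={c} | OUT={a, b, c, e}
  B5: | IN={a, b, e} | OUT={}

Merge at B1: OUT[B1] = IN[B2] = {a, b, c}
Applying B1's transfer function to that OUT value gives IN[B1] (row B1 above).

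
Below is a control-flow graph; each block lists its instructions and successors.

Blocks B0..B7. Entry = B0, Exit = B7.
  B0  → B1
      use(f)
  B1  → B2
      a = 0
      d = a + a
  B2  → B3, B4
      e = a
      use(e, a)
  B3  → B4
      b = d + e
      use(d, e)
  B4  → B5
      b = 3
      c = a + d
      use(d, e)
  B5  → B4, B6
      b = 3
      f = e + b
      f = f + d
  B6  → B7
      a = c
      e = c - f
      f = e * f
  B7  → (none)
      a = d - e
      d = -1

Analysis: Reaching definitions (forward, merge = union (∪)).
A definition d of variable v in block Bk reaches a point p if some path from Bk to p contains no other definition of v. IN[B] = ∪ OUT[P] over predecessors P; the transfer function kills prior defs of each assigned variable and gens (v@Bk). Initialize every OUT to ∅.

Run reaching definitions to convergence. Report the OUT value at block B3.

Per-block solution:
  B0:  IN={}  OUT={}
  B1:  IN={}  OUT={a@B1, d@B1}
  B2:  IN={a@B1, d@B1}  OUT={a@B1, d@B1, e@B2}
  B3:  IN={a@B1, d@B1, e@B2}  OUT={a@B1, b@B3, d@B1, e@B2}
  B4:  IN={a@B1, b@B3, b@B5, c@B4, d@B1, e@B2, f@B5}  OUT={a@B1, b@B4, c@B4, d@B1, e@B2, f@B5}
  B5:  IN={a@B1, b@B4, c@B4, d@B1, e@B2, f@B5}  OUT={a@B1, b@B5, c@B4, d@B1, e@B2, f@B5}
  B6:  IN={a@B1, b@B5, c@B4, d@B1, e@B2, f@B5}  OUT={a@B6, b@B5, c@B4, d@B1, e@B6, f@B6}
  B7:  IN={a@B6, b@B5, c@B4, d@B1, e@B6, f@B6}  OUT={a@B7, b@B5, c@B4, d@B7, e@B6, f@B6}

Merge at B3: IN[B3] = OUT[B2] = {a@B1, d@B1, e@B2}
Applying B3's transfer function to that IN value gives OUT[B3] (row B3 above).

Answer: {a@B1, b@B3, d@B1, e@B2}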